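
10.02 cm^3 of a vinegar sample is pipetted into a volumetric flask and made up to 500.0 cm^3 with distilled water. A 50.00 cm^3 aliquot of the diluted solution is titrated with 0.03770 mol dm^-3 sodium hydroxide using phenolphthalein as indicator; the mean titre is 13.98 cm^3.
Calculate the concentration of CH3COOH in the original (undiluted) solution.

CH3COOH + NaOH → CH3COONa + H2O
n(NaOH) = 0.01398 × 0.03770 = 5.270 × 10^-4 mol
n(CH3COOH) in the aliquot = 5.270 × 10^-4 mol (1:1 ratio)
[CH3COOH]_dilute = 5.270 × 10^-4 / 0.05000 = 0.01054 mol/L
Dilution factor = 500.0 / 10.02 = 49.90
[CH3COOH]_stock = 0.01054 × 49.90 = 0.5260 mol/L

0.5260 mol/L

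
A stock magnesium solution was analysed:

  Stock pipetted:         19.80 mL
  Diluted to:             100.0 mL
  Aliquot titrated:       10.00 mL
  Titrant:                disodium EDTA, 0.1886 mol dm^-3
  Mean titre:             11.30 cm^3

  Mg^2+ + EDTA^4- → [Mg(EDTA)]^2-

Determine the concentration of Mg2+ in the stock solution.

1.076 mol/L

n(EDTA) = 0.01130 × 0.1886 = 2.131 × 10^-3 mol
n(Mg2+) in the aliquot = 2.131 × 10^-3 mol (1:1 ratio)
[Mg2+]_dilute = 2.131 × 10^-3 / 0.01000 = 0.2131 mol/L
Dilution factor = 100.0 / 19.80 = 5.051
[Mg2+]_stock = 0.2131 × 5.051 = 1.076 mol/L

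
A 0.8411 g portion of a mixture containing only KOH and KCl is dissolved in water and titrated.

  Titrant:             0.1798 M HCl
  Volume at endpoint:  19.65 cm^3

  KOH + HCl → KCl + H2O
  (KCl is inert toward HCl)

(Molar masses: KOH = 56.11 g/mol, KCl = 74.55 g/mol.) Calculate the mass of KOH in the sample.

n(HCl) = 0.01965 × 0.1798 = 3.533 × 10^-3 mol
Let x = n(KOH), y = n(KCl).
Titrant: 1x = 3.533 × 10^-3;  mass: 56.11x + 74.55y = 0.8411
Solving, x = 3.533 × 10^-3 mol, y = 8.623 × 10^-3 mol
mass of KOH = 3.533 × 10^-3 × 56.11 = 0.1982 g

0.1982 g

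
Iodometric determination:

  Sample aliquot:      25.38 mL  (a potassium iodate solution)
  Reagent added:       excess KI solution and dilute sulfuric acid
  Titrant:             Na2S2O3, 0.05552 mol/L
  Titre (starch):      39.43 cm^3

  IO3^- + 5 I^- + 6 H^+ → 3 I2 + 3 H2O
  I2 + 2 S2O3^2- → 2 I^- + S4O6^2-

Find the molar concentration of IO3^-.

0.01438 mol/L

n(S2O3^2-) = 0.03943 × 0.05552 = 2.189 × 10^-3 mol
n(I2) = n(S2O3^2-)/2 = 1.095 × 10^-3 mol
From the 1:3 ratio, n(IO3^-) in the aliquot = 1/3 × 1.095 × 10^-3 = 3.649 × 10^-4 mol
[IO3^-] = 3.649 × 10^-4 / 0.02538 = 0.01438 mol/L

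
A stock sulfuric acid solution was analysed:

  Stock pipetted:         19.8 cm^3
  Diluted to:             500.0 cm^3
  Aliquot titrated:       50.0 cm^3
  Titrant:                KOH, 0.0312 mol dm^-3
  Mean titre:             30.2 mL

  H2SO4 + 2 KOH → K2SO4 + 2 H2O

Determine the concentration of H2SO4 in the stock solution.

n(KOH) = 0.0302 × 0.0312 = 9.42 × 10^-4 mol
From the 1:2 ratio, n(H2SO4) in the aliquot = 1/2 × 9.42 × 10^-4 = 4.71 × 10^-4 mol
[H2SO4]_dilute = 4.71 × 10^-4 / 0.0500 = 0.00942 mol/L
Dilution factor = 500.0 / 19.8 = 25.25
[H2SO4]_stock = 0.00942 × 25.25 = 0.238 mol/L

0.238 mol/L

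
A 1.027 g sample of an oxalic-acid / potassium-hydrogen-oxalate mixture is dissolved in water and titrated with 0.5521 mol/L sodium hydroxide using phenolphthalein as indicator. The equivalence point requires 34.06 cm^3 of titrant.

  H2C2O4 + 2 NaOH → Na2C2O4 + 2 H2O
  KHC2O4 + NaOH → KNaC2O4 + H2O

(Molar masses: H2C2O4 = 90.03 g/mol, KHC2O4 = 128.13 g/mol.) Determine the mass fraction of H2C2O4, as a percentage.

72.90 %

n(NaOH) = 0.03406 × 0.5521 = 0.01880 mol
Let x = n(H2C2O4), y = n(KHC2O4).
Titrant: 2x + 1y = 0.01880;  mass: 90.03x + 128.13y = 1.027
Solving, x = 8.316 × 10^-3 mol, y = 2.172 × 10^-3 mol
mass of H2C2O4 = 8.316 × 10^-3 × 90.03 = 0.7487 g
% H2C2O4 = 0.7487 / 1.027 × 100 = 72.90 %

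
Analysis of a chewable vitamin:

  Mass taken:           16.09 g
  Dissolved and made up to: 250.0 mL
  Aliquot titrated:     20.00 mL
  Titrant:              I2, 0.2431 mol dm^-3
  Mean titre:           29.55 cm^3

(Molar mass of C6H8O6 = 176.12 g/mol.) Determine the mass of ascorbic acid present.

C6H8O6 + I2 → C6H6O6 + 2 HI
n(I2) per titration = 0.02955 × 0.2431 = 7.184 × 10^-3 mol
n(C6H8O6) in each aliquot = 7.184 × 10^-3 mol (1:1 ratio)
n(C6H8O6) in the whole flask = 7.184 × 10^-3 × 250.0/20.00 = 0.08980 mol
mass of C6H8O6 = 0.08980 × 176.12 = 15.81 g

15.81 g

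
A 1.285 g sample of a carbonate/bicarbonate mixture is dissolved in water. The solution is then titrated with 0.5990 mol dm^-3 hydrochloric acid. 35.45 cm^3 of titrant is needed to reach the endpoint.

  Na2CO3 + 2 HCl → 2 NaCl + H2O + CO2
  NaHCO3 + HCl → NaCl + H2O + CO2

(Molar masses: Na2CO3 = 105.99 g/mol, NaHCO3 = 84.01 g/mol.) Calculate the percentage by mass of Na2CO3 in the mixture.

n(HCl) = 0.03545 × 0.5990 = 0.02123 mol
Let x = n(Na2CO3), y = n(NaHCO3).
Titrant: 2x + 1y = 0.02123;  mass: 105.99x + 84.01y = 1.285
Solving, x = 8.043 × 10^-3 mol, y = 5.148 × 10^-3 mol
mass of Na2CO3 = 8.043 × 10^-3 × 105.99 = 0.8525 g
% Na2CO3 = 0.8525 / 1.285 × 100 = 66.34 %

66.34 %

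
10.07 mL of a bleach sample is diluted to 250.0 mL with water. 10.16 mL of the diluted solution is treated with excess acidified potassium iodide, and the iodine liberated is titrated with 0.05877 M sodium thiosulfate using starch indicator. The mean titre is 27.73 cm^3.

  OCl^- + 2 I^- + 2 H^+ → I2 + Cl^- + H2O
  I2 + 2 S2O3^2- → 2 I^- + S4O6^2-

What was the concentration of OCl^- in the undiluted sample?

1.991 M

n(S2O3^2-) = 0.02773 × 0.05877 = 1.630 × 10^-3 mol
n(I2) = n(S2O3^2-)/2 = 8.148 × 10^-4 mol
n(OCl^-) in the aliquot = 8.148 × 10^-4 mol (1:1 ratio)
[OCl^-]_dilute = 8.148 × 10^-4 / 0.01016 = 0.08020 mol/L
[OCl^-]_original = 0.08020 × 250.0/10.07 = 1.991 mol/L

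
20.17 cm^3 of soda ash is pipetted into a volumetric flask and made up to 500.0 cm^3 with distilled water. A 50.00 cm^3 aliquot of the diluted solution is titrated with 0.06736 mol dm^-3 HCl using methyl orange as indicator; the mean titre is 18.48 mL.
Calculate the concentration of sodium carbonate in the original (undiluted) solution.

Na2CO3 + 2 HCl → 2 NaCl + H2O + CO2
n(HCl) = 0.01848 × 0.06736 = 1.245 × 10^-3 mol
From the 1:2 ratio, n(Na2CO3) in the aliquot = 1/2 × 1.245 × 10^-3 = 6.224 × 10^-4 mol
[Na2CO3]_dilute = 6.224 × 10^-4 / 0.05000 = 0.01245 mol/L
Dilution factor = 500.0 / 20.17 = 24.79
[Na2CO3]_stock = 0.01245 × 24.79 = 0.3086 mol/L

0.3086 mol/L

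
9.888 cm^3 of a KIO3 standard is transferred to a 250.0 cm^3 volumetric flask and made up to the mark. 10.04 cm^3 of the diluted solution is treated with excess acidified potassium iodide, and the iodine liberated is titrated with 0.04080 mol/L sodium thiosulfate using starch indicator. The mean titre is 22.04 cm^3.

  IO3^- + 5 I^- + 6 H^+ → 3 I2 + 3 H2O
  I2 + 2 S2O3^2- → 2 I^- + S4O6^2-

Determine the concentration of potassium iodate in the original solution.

0.3774 mol/L

n(S2O3^2-) = 0.02204 × 0.04080 = 8.992 × 10^-4 mol
n(I2) = n(S2O3^2-)/2 = 4.496 × 10^-4 mol
From the 1:3 ratio, n(IO3^-) in the aliquot = 1/3 × 4.496 × 10^-4 = 1.499 × 10^-4 mol
[IO3^-]_dilute = 1.499 × 10^-4 / 0.01004 = 0.01493 mol/L
[IO3^-]_original = 0.01493 × 250.0/9.888 = 0.3774 mol/L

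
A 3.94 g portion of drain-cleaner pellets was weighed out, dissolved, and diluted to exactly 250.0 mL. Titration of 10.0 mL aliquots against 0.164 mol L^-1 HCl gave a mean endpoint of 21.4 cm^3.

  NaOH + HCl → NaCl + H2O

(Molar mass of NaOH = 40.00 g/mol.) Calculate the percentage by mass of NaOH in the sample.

n(HCl) per titration = 0.0214 × 0.164 = 3.51 × 10^-3 mol
n(NaOH) in each aliquot = 3.51 × 10^-3 mol (1:1 ratio)
n(NaOH) in the whole flask = 3.51 × 10^-3 × 250.0/10.0 = 0.0877 mol
mass of NaOH = 0.0877 × 40.00 = 3.51 g
% NaOH = 3.51 / 3.94 × 100 = 89.1 %

89.1 %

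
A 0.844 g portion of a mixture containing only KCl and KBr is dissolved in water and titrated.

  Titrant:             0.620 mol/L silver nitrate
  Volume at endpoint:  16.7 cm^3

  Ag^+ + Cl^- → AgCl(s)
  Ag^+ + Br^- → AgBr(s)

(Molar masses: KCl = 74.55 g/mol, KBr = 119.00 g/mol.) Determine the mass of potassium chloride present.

n(AgNO3) = 0.0167 × 0.620 = 0.0104 mol
Let x = n(KCl), y = n(KBr).
Titrant: 1x + 1y = 0.0104;  mass: 74.55x + 119.00y = 0.844
Solving, x = 8.73 × 10^-3 mol, y = 1.62 × 10^-3 mol
mass of KCl = 8.73 × 10^-3 × 74.55 = 0.651 g

0.651 g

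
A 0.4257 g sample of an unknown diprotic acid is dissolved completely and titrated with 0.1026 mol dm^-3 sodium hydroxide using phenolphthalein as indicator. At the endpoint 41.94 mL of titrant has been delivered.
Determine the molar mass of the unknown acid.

197.9 g/mol

n(NaOH) = 0.04194 L × 0.1026 mol/L = 4.303 × 10^-3 mol
From the 1:2 ratio, n(H2A) = 1/2 × 4.303 × 10^-3 = 2.152 × 10^-3 mol
M = m / n = 0.4257 g / 2.152 × 10^-3 mol = 197.9 g/mol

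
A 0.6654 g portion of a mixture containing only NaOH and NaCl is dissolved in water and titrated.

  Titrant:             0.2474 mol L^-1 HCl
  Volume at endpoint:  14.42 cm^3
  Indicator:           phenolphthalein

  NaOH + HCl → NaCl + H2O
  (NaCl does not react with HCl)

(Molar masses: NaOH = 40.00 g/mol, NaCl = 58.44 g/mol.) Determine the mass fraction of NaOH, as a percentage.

n(HCl) = 0.01442 × 0.2474 = 3.568 × 10^-3 mol
Let x = n(NaOH), y = n(NaCl).
Titrant: 1x = 3.568 × 10^-3;  mass: 40.00x + 58.44y = 0.6654
Solving, x = 3.568 × 10^-3 mol, y = 8.944 × 10^-3 mol
mass of NaOH = 3.568 × 10^-3 × 40.00 = 0.1427 g
% NaOH = 0.1427 / 0.6654 × 100 = 21.45 %

21.45 %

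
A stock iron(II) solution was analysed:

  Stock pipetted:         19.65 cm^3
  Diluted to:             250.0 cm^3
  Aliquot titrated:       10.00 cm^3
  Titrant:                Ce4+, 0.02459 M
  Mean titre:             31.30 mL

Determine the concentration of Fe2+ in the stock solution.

0.9792 M

Ce^4+ + Fe^2+ → Ce^3+ + Fe^3+
n(Ce4+) = 0.03130 × 0.02459 = 7.697 × 10^-4 mol
n(Fe2+) in the aliquot = 7.697 × 10^-4 mol (1:1 ratio)
[Fe2+]_dilute = 7.697 × 10^-4 / 0.01000 = 0.07697 mol/L
Dilution factor = 250.0 / 19.65 = 12.72
[Fe2+]_stock = 0.07697 × 12.72 = 0.9792 mol/L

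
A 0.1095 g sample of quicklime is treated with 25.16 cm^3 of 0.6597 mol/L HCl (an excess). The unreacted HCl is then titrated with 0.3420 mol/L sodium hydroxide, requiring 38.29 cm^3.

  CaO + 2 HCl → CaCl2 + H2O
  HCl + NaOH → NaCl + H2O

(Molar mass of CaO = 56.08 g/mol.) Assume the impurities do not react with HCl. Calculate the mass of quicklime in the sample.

0.09822 g

n(HCl) added = 0.02516 × 0.6597 = 0.01660 mol
n(NaOH) used in back-titration = 0.03829 × 0.3420 = 0.01310 mol
n(HCl) left over = 0.01310 mol (1:1 ratio)
n(HCl) consumed by analyte = 0.01660 − 0.01310 = 3.503 × 10^-3 mol
From the 1:2 ratio, n(CaO) = 1/2 × 3.503 × 10^-3 = 1.751 × 10^-3 mol
mass of CaO = 1.751 × 10^-3 × 56.08 = 0.09822 g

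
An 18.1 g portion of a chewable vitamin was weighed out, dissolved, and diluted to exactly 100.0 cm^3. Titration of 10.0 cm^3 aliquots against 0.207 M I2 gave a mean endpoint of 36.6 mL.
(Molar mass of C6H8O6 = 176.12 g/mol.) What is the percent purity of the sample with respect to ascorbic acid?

C6H8O6 + I2 → C6H6O6 + 2 HI
n(I2) per titration = 0.0366 × 0.207 = 7.58 × 10^-3 mol
n(C6H8O6) in each aliquot = 7.58 × 10^-3 mol (1:1 ratio)
n(C6H8O6) in the whole flask = 7.58 × 10^-3 × 100.0/10.0 = 0.0758 mol
mass of C6H8O6 = 0.0758 × 176.12 = 13.3 g
% C6H8O6 = 13.3 / 18.1 × 100 = 73.7 %

73.7 %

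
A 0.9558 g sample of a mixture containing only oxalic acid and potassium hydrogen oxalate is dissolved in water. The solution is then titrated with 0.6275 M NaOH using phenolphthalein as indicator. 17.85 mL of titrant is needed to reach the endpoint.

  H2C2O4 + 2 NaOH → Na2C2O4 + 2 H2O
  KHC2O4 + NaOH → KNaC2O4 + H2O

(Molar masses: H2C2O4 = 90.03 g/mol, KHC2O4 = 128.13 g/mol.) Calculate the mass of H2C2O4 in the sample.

0.2596 g

n(NaOH) = 0.01785 × 0.6275 = 0.01120 mol
Let x = n(H2C2O4), y = n(KHC2O4).
Titrant: 2x + 1y = 0.01120;  mass: 90.03x + 128.13y = 0.9558
Solving, x = 2.884 × 10^-3 mol, y = 5.433 × 10^-3 mol
mass of H2C2O4 = 2.884 × 10^-3 × 90.03 = 0.2596 g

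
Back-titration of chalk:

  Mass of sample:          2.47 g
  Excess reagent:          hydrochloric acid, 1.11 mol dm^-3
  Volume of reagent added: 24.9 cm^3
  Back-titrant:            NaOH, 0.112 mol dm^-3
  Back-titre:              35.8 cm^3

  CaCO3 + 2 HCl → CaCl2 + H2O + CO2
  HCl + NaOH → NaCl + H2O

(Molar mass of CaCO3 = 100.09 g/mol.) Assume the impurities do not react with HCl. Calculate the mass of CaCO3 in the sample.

n(HCl) added = 0.0249 × 1.11 = 0.0276 mol
n(NaOH) used in back-titration = 0.0358 × 0.112 = 4.01 × 10^-3 mol
n(HCl) left over = 4.01 × 10^-3 mol (1:1 ratio)
n(HCl) consumed by analyte = 0.0276 − 4.01 × 10^-3 = 0.0236 mol
From the 1:2 ratio, n(CaCO3) = 1/2 × 0.0236 = 0.0118 mol
mass of CaCO3 = 0.0118 × 100.09 = 1.18 g

1.18 g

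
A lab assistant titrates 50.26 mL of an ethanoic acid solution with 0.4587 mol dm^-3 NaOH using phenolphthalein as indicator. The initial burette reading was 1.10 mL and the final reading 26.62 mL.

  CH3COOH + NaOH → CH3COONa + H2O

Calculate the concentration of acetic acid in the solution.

n(NaOH) = 0.02552 L × 0.4587 mol/L = 0.01171 mol
n(CH3COOH) = 0.01171 mol (1:1 mole ratio)
[CH3COOH] = 0.01171 mol / 0.05026 L = 0.2329 mol/L

0.2329 mol/L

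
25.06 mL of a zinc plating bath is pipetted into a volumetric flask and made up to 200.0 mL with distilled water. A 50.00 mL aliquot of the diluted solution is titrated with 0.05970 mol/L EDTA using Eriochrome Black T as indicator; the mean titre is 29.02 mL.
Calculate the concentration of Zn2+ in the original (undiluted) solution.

Zn^2+ + EDTA^4- → [Zn(EDTA)]^2-
n(EDTA) = 0.02902 × 0.05970 = 1.732 × 10^-3 mol
n(Zn2+) in the aliquot = 1.732 × 10^-3 mol (1:1 ratio)
[Zn2+]_dilute = 1.732 × 10^-3 / 0.05000 = 0.03465 mol/L
Dilution factor = 200.0 / 25.06 = 7.981
[Zn2+]_stock = 0.03465 × 7.981 = 0.2765 mol/L

0.2765 mol/L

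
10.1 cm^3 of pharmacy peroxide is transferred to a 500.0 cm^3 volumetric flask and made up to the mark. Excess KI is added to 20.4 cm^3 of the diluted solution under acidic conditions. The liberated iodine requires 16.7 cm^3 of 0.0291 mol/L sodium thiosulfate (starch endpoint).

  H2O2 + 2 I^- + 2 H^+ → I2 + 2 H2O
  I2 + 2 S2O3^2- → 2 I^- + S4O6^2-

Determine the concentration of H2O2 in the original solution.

0.590 mol/L

n(S2O3^2-) = 0.0167 × 0.0291 = 4.86 × 10^-4 mol
n(I2) = n(S2O3^2-)/2 = 2.43 × 10^-4 mol
n(H2O2) in the aliquot = 2.43 × 10^-4 mol (1:1 ratio)
[H2O2]_dilute = 2.43 × 10^-4 / 0.0204 = 0.0119 mol/L
[H2O2]_original = 0.0119 × 500.0/10.1 = 0.590 mol/L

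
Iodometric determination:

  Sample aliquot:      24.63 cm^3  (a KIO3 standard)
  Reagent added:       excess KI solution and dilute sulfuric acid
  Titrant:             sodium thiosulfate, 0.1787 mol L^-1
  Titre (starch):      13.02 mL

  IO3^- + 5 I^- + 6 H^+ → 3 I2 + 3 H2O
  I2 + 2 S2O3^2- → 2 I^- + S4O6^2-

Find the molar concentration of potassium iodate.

n(S2O3^2-) = 0.01302 × 0.1787 = 2.327 × 10^-3 mol
n(I2) = n(S2O3^2-)/2 = 1.163 × 10^-3 mol
From the 1:3 ratio, n(IO3^-) in the aliquot = 1/3 × 1.163 × 10^-3 = 3.878 × 10^-4 mol
[IO3^-] = 3.878 × 10^-4 / 0.02463 = 0.01574 mol/L

0.01574 mol/L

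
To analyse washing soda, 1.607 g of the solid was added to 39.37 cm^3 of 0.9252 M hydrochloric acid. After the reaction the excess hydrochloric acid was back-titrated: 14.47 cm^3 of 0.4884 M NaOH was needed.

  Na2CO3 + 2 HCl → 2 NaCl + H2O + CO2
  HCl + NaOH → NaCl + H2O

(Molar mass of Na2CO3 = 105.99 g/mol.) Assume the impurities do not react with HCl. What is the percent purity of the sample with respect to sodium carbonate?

n(HCl) added = 0.03937 × 0.9252 = 0.03643 mol
n(NaOH) used in back-titration = 0.01447 × 0.4884 = 7.067 × 10^-3 mol
n(HCl) left over = 7.067 × 10^-3 mol (1:1 ratio)
n(HCl) consumed by analyte = 0.03643 − 7.067 × 10^-3 = 0.02936 mol
From the 1:2 ratio, n(Na2CO3) = 1/2 × 0.02936 = 0.01468 mol
mass of Na2CO3 = 0.01468 × 105.99 = 1.556 g
% Na2CO3 = 1.556 / 1.607 × 100 = 96.82 %

96.82 %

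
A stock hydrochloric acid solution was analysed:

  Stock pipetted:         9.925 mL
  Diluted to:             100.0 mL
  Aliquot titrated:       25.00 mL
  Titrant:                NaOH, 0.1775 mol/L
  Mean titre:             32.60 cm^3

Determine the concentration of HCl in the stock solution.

2.332 mol/L

HCl + NaOH → NaCl + H2O
n(NaOH) = 0.03260 × 0.1775 = 5.787 × 10^-3 mol
n(HCl) in the aliquot = 5.787 × 10^-3 mol (1:1 ratio)
[HCl]_dilute = 5.787 × 10^-3 / 0.02500 = 0.2315 mol/L
Dilution factor = 100.0 / 9.925 = 10.08
[HCl]_stock = 0.2315 × 10.08 = 2.332 mol/L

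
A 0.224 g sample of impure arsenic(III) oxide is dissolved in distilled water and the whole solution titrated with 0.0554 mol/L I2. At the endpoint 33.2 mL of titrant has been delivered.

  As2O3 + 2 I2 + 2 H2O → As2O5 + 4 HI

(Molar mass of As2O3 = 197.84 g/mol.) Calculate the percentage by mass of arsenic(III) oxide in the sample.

n(I2) = 0.0332 L × 0.0554 mol/L = 1.84 × 10^-3 mol
From the 1:2 ratio, n(As2O3) = 1/2 × 1.84 × 10^-3 = 9.20 × 10^-4 mol
mass of As2O3 = 9.20 × 10^-4 × 197.84 g/mol = 0.182 g
% As2O3 = 0.182 / 0.224 × 100 = 81.2 %

81.2 %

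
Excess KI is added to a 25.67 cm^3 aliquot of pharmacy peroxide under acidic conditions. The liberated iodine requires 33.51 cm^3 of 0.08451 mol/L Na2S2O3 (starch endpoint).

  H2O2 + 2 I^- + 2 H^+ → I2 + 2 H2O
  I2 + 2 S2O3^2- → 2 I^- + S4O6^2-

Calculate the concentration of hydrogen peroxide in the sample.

0.05516 mol/L

n(S2O3^2-) = 0.03351 × 0.08451 = 2.832 × 10^-3 mol
n(I2) = n(S2O3^2-)/2 = 1.416 × 10^-3 mol
n(H2O2) in the aliquot = 1.416 × 10^-3 mol (1:1 ratio)
[H2O2] = 1.416 × 10^-3 / 0.02567 = 0.05516 mol/L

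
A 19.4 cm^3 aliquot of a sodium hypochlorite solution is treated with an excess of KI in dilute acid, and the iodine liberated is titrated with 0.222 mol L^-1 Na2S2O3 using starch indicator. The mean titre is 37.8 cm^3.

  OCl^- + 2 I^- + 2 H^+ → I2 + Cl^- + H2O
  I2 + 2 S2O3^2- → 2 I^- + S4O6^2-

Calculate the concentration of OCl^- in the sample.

0.216 mol/L

n(S2O3^2-) = 0.0378 × 0.222 = 8.39 × 10^-3 mol
n(I2) = n(S2O3^2-)/2 = 4.20 × 10^-3 mol
n(OCl^-) in the aliquot = 4.20 × 10^-3 mol (1:1 ratio)
[OCl^-] = 4.20 × 10^-3 / 0.0194 = 0.216 mol/L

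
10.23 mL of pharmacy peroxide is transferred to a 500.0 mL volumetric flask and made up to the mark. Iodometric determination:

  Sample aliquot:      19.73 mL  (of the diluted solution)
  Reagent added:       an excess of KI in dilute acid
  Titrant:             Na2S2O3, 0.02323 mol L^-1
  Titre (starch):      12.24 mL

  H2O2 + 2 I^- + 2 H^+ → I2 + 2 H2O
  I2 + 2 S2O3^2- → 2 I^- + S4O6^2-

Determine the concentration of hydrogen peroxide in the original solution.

n(S2O3^2-) = 0.01224 × 0.02323 = 2.843 × 10^-4 mol
n(I2) = n(S2O3^2-)/2 = 1.422 × 10^-4 mol
n(H2O2) in the aliquot = 1.422 × 10^-4 mol (1:1 ratio)
[H2O2]_dilute = 1.422 × 10^-4 / 0.01973 = 0.007206 mol/L
[H2O2]_original = 0.007206 × 500.0/10.23 = 0.3522 mol/L

0.3522 mol/L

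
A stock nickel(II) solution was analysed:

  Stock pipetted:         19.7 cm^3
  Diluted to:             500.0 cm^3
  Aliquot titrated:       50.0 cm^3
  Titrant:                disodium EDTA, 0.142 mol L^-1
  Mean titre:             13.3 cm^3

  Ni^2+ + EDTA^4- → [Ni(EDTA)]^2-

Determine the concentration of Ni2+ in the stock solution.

0.959 mol/L

n(EDTA) = 0.0133 × 0.142 = 1.89 × 10^-3 mol
n(Ni2+) in the aliquot = 1.89 × 10^-3 mol (1:1 ratio)
[Ni2+]_dilute = 1.89 × 10^-3 / 0.0500 = 0.0378 mol/L
Dilution factor = 500.0 / 19.7 = 25.38
[Ni2+]_stock = 0.0378 × 25.38 = 0.959 mol/L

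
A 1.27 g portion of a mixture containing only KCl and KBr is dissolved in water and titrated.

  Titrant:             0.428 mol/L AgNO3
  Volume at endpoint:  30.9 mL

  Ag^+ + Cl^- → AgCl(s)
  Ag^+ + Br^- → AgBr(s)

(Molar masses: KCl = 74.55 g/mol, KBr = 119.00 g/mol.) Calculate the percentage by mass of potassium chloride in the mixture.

n(AgNO3) = 0.0309 × 0.428 = 0.0132 mol
Let x = n(KCl), y = n(KBr).
Titrant: 1x + 1y = 0.0132;  mass: 74.55x + 119.00y = 1.27
Solving, x = 6.83 × 10^-3 mol, y = 6.39 × 10^-3 mol
mass of KCl = 6.83 × 10^-3 × 74.55 = 0.510 g
% KCl = 0.510 / 1.27 × 100 = 40.1 %

40.1 %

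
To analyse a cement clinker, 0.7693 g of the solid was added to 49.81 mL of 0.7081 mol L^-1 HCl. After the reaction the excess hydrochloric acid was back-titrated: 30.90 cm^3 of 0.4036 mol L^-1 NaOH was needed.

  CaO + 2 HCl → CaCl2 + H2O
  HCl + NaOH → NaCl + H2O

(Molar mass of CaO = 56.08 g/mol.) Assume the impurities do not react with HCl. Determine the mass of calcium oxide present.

n(HCl) added = 0.04981 × 0.7081 = 0.03527 mol
n(NaOH) used in back-titration = 0.03090 × 0.4036 = 0.01247 mol
n(HCl) left over = 0.01247 mol (1:1 ratio)
n(HCl) consumed by analyte = 0.03527 − 0.01247 = 0.02280 mol
From the 1:2 ratio, n(CaO) = 1/2 × 0.02280 = 0.01140 mol
mass of CaO = 0.01140 × 56.08 = 0.6393 g

0.6393 g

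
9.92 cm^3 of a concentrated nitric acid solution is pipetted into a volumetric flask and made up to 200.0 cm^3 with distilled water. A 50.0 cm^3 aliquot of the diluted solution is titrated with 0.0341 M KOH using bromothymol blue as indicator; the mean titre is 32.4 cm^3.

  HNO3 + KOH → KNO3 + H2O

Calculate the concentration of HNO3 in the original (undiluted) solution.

0.445 M

n(KOH) = 0.0324 × 0.0341 = 1.10 × 10^-3 mol
n(HNO3) in the aliquot = 1.10 × 10^-3 mol (1:1 ratio)
[HNO3]_dilute = 1.10 × 10^-3 / 0.0500 = 0.0221 mol/L
Dilution factor = 200.0 / 9.92 = 20.16
[HNO3]_stock = 0.0221 × 20.16 = 0.445 mol/L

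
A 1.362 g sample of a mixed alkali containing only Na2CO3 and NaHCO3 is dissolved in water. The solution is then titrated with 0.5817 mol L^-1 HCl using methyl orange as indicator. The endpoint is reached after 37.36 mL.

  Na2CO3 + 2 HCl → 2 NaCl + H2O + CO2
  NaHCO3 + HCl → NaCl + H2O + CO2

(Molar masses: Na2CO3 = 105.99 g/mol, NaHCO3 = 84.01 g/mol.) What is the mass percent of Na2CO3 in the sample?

58.18 %

n(HCl) = 0.03736 × 0.5817 = 0.02173 mol
Let x = n(Na2CO3), y = n(NaHCO3).
Titrant: 2x + 1y = 0.02173;  mass: 105.99x + 84.01y = 1.362
Solving, x = 7.476 × 10^-3 mol, y = 6.780 × 10^-3 mol
mass of Na2CO3 = 7.476 × 10^-3 × 105.99 = 0.7924 g
% Na2CO3 = 0.7924 / 1.362 × 100 = 58.18 %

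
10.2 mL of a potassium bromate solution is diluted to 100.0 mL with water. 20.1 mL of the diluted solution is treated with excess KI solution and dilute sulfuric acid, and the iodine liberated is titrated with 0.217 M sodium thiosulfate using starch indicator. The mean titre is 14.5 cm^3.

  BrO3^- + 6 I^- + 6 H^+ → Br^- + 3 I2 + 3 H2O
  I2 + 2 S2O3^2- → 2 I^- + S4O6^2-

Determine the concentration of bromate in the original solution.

0.256 M

n(S2O3^2-) = 0.0145 × 0.217 = 3.15 × 10^-3 mol
n(I2) = n(S2O3^2-)/2 = 1.57 × 10^-3 mol
From the 1:3 ratio, n(BrO3^-) in the aliquot = 1/3 × 1.57 × 10^-3 = 5.24 × 10^-4 mol
[BrO3^-]_dilute = 5.24 × 10^-4 / 0.0201 = 0.0261 mol/L
[BrO3^-]_original = 0.0261 × 100.0/10.2 = 0.256 mol/L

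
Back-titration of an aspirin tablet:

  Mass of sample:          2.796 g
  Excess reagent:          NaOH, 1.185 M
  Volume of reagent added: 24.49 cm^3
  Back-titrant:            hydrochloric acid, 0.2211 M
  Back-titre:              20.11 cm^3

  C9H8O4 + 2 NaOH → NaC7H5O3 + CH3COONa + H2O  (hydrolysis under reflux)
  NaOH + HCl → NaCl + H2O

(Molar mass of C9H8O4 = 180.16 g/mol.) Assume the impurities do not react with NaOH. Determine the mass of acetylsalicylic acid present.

n(NaOH) added = 0.02449 × 1.185 = 0.02902 mol
n(HCl) used in back-titration = 0.02011 × 0.2211 = 4.446 × 10^-3 mol
n(NaOH) left over = 4.446 × 10^-3 mol (1:1 ratio)
n(NaOH) consumed by analyte = 0.02902 − 4.446 × 10^-3 = 0.02457 mol
From the 1:2 ratio, n(C9H8O4) = 1/2 × 0.02457 = 0.01229 mol
mass of C9H8O4 = 0.01229 × 180.16 = 2.214 g

2.214 g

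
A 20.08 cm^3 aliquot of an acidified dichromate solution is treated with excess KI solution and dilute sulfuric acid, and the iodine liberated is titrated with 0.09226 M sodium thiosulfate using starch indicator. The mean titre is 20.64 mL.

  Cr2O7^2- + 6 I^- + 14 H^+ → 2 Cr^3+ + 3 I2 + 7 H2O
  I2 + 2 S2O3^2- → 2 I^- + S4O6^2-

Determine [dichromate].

0.01581 M

n(S2O3^2-) = 0.02064 × 0.09226 = 1.904 × 10^-3 mol
n(I2) = n(S2O3^2-)/2 = 9.521 × 10^-4 mol
From the 1:3 ratio, n(Cr2O7^2-) in the aliquot = 1/3 × 9.521 × 10^-4 = 3.174 × 10^-4 mol
[Cr2O7^2-] = 3.174 × 10^-4 / 0.02008 = 0.01581 mol/L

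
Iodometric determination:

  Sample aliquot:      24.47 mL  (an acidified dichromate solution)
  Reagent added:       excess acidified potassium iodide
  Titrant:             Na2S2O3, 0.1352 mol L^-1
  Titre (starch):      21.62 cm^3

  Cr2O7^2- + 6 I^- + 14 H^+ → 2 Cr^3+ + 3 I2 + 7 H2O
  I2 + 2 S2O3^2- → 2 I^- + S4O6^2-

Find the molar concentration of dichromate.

n(S2O3^2-) = 0.02162 × 0.1352 = 2.923 × 10^-3 mol
n(I2) = n(S2O3^2-)/2 = 1.462 × 10^-3 mol
From the 1:3 ratio, n(Cr2O7^2-) in the aliquot = 1/3 × 1.462 × 10^-3 = 4.872 × 10^-4 mol
[Cr2O7^2-] = 4.872 × 10^-4 / 0.02447 = 0.01991 mol/L

0.01991 mol/L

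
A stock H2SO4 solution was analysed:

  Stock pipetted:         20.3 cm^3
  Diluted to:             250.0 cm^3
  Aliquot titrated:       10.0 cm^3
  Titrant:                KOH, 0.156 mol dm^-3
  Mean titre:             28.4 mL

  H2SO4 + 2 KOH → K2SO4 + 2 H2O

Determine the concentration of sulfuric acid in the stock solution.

2.73 mol/L

n(KOH) = 0.0284 × 0.156 = 4.43 × 10^-3 mol
From the 1:2 ratio, n(H2SO4) in the aliquot = 1/2 × 4.43 × 10^-3 = 2.22 × 10^-3 mol
[H2SO4]_dilute = 2.22 × 10^-3 / 0.0100 = 0.222 mol/L
Dilution factor = 250.0 / 20.3 = 12.32
[H2SO4]_stock = 0.222 × 12.32 = 2.73 mol/L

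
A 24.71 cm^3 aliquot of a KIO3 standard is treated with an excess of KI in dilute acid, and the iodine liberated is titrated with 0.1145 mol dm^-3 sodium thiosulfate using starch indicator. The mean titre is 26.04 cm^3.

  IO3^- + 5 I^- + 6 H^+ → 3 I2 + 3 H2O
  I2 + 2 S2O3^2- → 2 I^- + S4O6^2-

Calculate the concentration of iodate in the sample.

n(S2O3^2-) = 0.02604 × 0.1145 = 2.982 × 10^-3 mol
n(I2) = n(S2O3^2-)/2 = 1.491 × 10^-3 mol
From the 1:3 ratio, n(IO3^-) in the aliquot = 1/3 × 1.491 × 10^-3 = 4.969 × 10^-4 mol
[IO3^-] = 4.969 × 10^-4 / 0.02471 = 0.02011 mol/L

0.02011 mol/L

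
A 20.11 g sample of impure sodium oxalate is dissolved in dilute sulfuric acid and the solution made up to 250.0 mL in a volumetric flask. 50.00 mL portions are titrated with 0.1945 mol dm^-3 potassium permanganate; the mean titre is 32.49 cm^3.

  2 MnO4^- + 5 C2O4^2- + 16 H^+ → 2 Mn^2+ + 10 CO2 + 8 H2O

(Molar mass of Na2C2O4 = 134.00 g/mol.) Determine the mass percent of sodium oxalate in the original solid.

n(KMnO4) per titration = 0.03249 × 0.1945 = 6.319 × 10^-3 mol
From the 5:2 ratio, n(Na2C2O4) in each aliquot = 5/2 × 6.319 × 10^-3 = 0.01580 mol
n(Na2C2O4) in the whole flask = 0.01580 × 250.0/50.00 = 0.07899 mol
mass of Na2C2O4 = 0.07899 × 134.00 = 10.58 g
% Na2C2O4 = 10.58 / 20.11 × 100 = 52.63 %

52.63 %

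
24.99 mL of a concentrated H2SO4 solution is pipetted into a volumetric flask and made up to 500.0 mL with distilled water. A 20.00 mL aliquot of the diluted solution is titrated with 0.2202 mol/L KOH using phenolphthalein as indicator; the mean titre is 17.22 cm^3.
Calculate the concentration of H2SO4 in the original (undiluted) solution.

H2SO4 + 2 KOH → K2SO4 + 2 H2O
n(KOH) = 0.01722 × 0.2202 = 3.792 × 10^-3 mol
From the 1:2 ratio, n(H2SO4) in the aliquot = 1/2 × 3.792 × 10^-3 = 1.896 × 10^-3 mol
[H2SO4]_dilute = 1.896 × 10^-3 / 0.02000 = 0.09480 mol/L
Dilution factor = 500.0 / 24.99 = 20.01
[H2SO4]_stock = 0.09480 × 20.01 = 1.897 mol/L

1.897 mol/L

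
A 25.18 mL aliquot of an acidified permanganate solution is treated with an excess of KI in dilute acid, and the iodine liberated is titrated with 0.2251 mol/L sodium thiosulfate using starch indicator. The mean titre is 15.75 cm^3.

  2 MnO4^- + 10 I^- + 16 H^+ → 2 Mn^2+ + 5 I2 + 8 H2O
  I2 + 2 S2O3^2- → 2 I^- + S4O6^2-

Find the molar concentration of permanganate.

n(S2O3^2-) = 0.01575 × 0.2251 = 3.545 × 10^-3 mol
n(I2) = n(S2O3^2-)/2 = 1.773 × 10^-3 mol
From the 2:5 ratio, n(MnO4^-) in the aliquot = 2/5 × 1.773 × 10^-3 = 7.091 × 10^-4 mol
[MnO4^-] = 7.091 × 10^-4 / 0.02518 = 0.02816 mol/L

0.02816 mol/L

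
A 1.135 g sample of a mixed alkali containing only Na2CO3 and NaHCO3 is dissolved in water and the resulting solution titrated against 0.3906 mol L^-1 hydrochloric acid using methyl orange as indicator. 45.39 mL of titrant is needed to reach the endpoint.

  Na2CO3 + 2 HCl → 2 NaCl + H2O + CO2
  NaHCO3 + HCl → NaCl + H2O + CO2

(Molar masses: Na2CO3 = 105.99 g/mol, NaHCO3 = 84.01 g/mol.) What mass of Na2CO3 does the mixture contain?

n(HCl) = 0.04539 × 0.3906 = 0.01773 mol
Let x = n(Na2CO3), y = n(NaHCO3).
Titrant: 2x + 1y = 0.01773;  mass: 105.99x + 84.01y = 1.135
Solving, x = 5.714 × 10^-3 mol, y = 6.301 × 10^-3 mol
mass of Na2CO3 = 5.714 × 10^-3 × 105.99 = 0.6056 g

0.6056 g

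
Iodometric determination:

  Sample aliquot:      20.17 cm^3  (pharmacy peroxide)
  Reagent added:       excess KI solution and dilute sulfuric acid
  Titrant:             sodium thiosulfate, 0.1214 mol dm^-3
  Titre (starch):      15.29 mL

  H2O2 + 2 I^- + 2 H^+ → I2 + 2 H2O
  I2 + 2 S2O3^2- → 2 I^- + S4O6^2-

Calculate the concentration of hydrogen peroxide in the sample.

0.04601 mol/L

n(S2O3^2-) = 0.01529 × 0.1214 = 1.856 × 10^-3 mol
n(I2) = n(S2O3^2-)/2 = 9.281 × 10^-4 mol
n(H2O2) in the aliquot = 9.281 × 10^-4 mol (1:1 ratio)
[H2O2] = 9.281 × 10^-4 / 0.02017 = 0.04601 mol/L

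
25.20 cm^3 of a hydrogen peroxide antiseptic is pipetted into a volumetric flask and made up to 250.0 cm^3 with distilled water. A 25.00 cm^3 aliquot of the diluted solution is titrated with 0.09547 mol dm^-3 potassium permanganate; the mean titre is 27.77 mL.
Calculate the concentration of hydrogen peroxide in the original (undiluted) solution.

2 MnO4^- + 5 H2O2 + 6 H^+ → 2 Mn^2+ + 5 O2 + 8 H2O
n(KMnO4) = 0.02777 × 0.09547 = 2.651 × 10^-3 mol
From the 5:2 ratio, n(H2O2) in the aliquot = 5/2 × 2.651 × 10^-3 = 6.628 × 10^-3 mol
[H2O2]_dilute = 6.628 × 10^-3 / 0.02500 = 0.2651 mol/L
Dilution factor = 250.0 / 25.20 = 9.921
[H2O2]_stock = 0.2651 × 9.921 = 2.630 mol/L

2.630 mol/L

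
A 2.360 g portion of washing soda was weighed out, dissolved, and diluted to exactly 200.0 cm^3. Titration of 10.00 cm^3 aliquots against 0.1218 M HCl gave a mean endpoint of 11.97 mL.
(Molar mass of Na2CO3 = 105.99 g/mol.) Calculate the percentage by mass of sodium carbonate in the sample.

Na2CO3 + 2 HCl → 2 NaCl + H2O + CO2
n(HCl) per titration = 0.01197 × 0.1218 = 1.458 × 10^-3 mol
From the 1:2 ratio, n(Na2CO3) in each aliquot = 1/2 × 1.458 × 10^-3 = 7.290 × 10^-4 mol
n(Na2CO3) in the whole flask = 7.290 × 10^-4 × 200.0/10.00 = 0.01458 mol
mass of Na2CO3 = 0.01458 × 105.99 = 1.545 g
% Na2CO3 = 1.545 / 2.360 × 100 = 65.48 %

65.48 %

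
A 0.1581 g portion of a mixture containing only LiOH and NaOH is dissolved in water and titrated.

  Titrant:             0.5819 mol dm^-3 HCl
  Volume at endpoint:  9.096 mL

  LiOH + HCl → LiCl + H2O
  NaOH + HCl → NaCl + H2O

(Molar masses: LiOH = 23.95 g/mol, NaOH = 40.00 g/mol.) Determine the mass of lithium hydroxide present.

n(HCl) = 0.009096 × 0.5819 = 5.293 × 10^-3 mol
Let x = n(LiOH), y = n(NaOH).
Titrant: 1x + 1y = 5.293 × 10^-3;  mass: 23.95x + 40.00y = 0.1581
Solving, x = 3.341 × 10^-3 mol, y = 1.952 × 10^-3 mol
mass of LiOH = 3.341 × 10^-3 × 23.95 = 0.08001 g

0.08001 g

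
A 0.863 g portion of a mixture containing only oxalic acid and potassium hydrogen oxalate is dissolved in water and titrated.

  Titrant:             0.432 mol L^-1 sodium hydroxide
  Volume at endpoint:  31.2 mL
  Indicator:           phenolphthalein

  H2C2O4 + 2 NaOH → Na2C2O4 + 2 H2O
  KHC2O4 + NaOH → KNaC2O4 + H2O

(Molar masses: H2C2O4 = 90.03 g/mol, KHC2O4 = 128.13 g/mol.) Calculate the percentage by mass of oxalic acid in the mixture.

54.2 %

n(NaOH) = 0.0312 × 0.432 = 0.0135 mol
Let x = n(H2C2O4), y = n(KHC2O4).
Titrant: 2x + 1y = 0.0135;  mass: 90.03x + 128.13y = 0.863
Solving, x = 5.20 × 10^-3 mol, y = 3.08 × 10^-3 mol
mass of H2C2O4 = 5.20 × 10^-3 × 90.03 = 0.468 g
% H2C2O4 = 0.468 / 0.863 × 100 = 54.2 %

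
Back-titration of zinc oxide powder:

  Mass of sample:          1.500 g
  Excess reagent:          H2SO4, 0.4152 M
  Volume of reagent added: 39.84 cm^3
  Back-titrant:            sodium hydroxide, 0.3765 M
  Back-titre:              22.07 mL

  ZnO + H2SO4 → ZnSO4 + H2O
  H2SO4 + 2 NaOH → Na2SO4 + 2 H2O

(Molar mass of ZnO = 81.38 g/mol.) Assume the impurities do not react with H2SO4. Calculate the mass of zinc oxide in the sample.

1.008 g

n(H2SO4) added = 0.03984 × 0.4152 = 0.01654 mol
n(NaOH) used in back-titration = 0.02207 × 0.3765 = 8.309 × 10^-3 mol
From the 1:2 ratio, n(H2SO4) left over = 1/2 × 8.309 × 10^-3 = 4.155 × 10^-3 mol
n(H2SO4) consumed by analyte = 0.01654 − 4.155 × 10^-3 = 0.01239 mol
n(ZnO) = 0.01239 mol (1:1 ratio)
mass of ZnO = 0.01239 × 81.38 = 1.008 g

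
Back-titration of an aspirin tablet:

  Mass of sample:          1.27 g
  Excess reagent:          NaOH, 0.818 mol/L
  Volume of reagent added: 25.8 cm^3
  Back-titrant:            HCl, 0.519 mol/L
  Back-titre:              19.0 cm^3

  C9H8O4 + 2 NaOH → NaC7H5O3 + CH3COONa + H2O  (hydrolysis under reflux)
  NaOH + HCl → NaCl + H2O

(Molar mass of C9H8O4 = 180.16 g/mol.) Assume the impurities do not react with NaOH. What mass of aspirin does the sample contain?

1.01 g

n(NaOH) added = 0.0258 × 0.818 = 0.0211 mol
n(HCl) used in back-titration = 0.0190 × 0.519 = 9.86 × 10^-3 mol
n(NaOH) left over = 9.86 × 10^-3 mol (1:1 ratio)
n(NaOH) consumed by analyte = 0.0211 − 9.86 × 10^-3 = 0.0112 mol
From the 1:2 ratio, n(C9H8O4) = 1/2 × 0.0112 = 5.62 × 10^-3 mol
mass of C9H8O4 = 5.62 × 10^-3 × 180.16 = 1.01 g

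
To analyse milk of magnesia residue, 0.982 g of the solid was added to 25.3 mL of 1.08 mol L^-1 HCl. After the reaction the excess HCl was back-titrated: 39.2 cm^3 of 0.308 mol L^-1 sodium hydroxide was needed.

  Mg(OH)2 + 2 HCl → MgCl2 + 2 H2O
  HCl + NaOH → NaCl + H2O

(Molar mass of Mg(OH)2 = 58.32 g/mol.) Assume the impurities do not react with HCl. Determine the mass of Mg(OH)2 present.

0.445 g

n(HCl) added = 0.0253 × 1.08 = 0.0273 mol
n(NaOH) used in back-titration = 0.0392 × 0.308 = 0.0121 mol
n(HCl) left over = 0.0121 mol (1:1 ratio)
n(HCl) consumed by analyte = 0.0273 − 0.0121 = 0.0153 mol
From the 1:2 ratio, n(Mg(OH)2) = 1/2 × 0.0153 = 7.63 × 10^-3 mol
mass of Mg(OH)2 = 7.63 × 10^-3 × 58.32 = 0.445 g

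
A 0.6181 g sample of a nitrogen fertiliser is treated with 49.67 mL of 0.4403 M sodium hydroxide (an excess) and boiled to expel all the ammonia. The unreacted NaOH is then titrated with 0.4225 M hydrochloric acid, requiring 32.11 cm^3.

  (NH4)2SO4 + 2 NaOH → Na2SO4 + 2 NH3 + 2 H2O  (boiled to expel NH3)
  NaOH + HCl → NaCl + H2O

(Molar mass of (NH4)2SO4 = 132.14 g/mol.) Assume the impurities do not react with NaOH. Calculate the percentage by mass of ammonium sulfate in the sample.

n(NaOH) added = 0.04967 × 0.4403 = 0.02187 mol
n(HCl) used in back-titration = 0.03211 × 0.4225 = 0.01357 mol
n(NaOH) left over = 0.01357 mol (1:1 ratio)
n(NaOH) consumed by analyte = 0.02187 − 0.01357 = 8.303 × 10^-3 mol
From the 1:2 ratio, n((NH4)2SO4) = 1/2 × 8.303 × 10^-3 = 4.152 × 10^-3 mol
mass of (NH4)2SO4 = 4.152 × 10^-3 × 132.14 = 0.5486 g
% (NH4)2SO4 = 0.5486 / 0.6181 × 100 = 88.75 %

88.75 %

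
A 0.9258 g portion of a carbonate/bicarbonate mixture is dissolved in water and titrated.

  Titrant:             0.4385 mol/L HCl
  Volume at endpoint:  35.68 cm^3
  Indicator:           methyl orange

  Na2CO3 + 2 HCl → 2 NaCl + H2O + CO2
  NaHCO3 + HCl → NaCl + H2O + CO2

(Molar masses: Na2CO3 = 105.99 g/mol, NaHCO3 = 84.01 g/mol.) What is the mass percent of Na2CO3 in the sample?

n(HCl) = 0.03568 × 0.4385 = 0.01565 mol
Let x = n(Na2CO3), y = n(NaHCO3).
Titrant: 2x + 1y = 0.01565;  mass: 105.99x + 84.01y = 0.9258
Solving, x = 6.265 × 10^-3 mol, y = 3.116 × 10^-3 mol
mass of Na2CO3 = 6.265 × 10^-3 × 105.99 = 0.6640 g
% Na2CO3 = 0.6640 / 0.9258 × 100 = 71.72 %

71.72 %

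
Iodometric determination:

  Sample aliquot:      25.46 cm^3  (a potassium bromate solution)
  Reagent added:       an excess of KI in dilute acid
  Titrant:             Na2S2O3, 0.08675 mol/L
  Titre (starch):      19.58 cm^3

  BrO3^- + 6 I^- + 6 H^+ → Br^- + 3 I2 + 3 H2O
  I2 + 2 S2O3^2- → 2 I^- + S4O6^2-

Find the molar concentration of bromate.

n(S2O3^2-) = 0.01958 × 0.08675 = 1.699 × 10^-3 mol
n(I2) = n(S2O3^2-)/2 = 8.493 × 10^-4 mol
From the 1:3 ratio, n(BrO3^-) in the aliquot = 1/3 × 8.493 × 10^-4 = 2.831 × 10^-4 mol
[BrO3^-] = 2.831 × 10^-4 / 0.02546 = 0.01112 mol/L

0.01112 mol/L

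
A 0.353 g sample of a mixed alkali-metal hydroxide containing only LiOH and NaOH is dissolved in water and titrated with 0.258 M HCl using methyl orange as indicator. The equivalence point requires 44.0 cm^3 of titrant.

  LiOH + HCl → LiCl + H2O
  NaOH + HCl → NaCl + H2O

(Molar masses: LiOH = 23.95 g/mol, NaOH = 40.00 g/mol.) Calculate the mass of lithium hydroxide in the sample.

n(HCl) = 0.0440 × 0.258 = 0.0114 mol
Let x = n(LiOH), y = n(NaOH).
Titrant: 1x + 1y = 0.0114;  mass: 23.95x + 40.00y = 0.353
Solving, x = 6.30 × 10^-3 mol, y = 5.05 × 10^-3 mol
mass of LiOH = 6.30 × 10^-3 × 23.95 = 0.151 g

0.151 g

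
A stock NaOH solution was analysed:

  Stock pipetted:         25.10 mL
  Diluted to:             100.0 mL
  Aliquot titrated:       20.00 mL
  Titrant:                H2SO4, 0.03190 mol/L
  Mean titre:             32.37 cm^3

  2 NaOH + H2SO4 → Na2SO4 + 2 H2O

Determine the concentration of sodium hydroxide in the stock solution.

0.4114 mol/L

n(H2SO4) = 0.03237 × 0.03190 = 1.033 × 10^-3 mol
From the 2:1 ratio, n(NaOH) in the aliquot = 2/1 × 1.033 × 10^-3 = 2.065 × 10^-3 mol
[NaOH]_dilute = 2.065 × 10^-3 / 0.02000 = 0.1033 mol/L
Dilution factor = 100.0 / 25.10 = 3.984
[NaOH]_stock = 0.1033 × 3.984 = 0.4114 mol/L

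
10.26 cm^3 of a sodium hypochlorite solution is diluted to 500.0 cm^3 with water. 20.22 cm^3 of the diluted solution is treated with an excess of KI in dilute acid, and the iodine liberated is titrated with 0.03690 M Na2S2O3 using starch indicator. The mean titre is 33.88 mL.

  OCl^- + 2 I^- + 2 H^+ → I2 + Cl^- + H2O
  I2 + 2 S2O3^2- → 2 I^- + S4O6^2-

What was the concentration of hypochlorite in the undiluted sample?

1.507 M

n(S2O3^2-) = 0.03388 × 0.03690 = 1.250 × 10^-3 mol
n(I2) = n(S2O3^2-)/2 = 6.251 × 10^-4 mol
n(OCl^-) in the aliquot = 6.251 × 10^-4 mol (1:1 ratio)
[OCl^-]_dilute = 6.251 × 10^-4 / 0.02022 = 0.03091 mol/L
[OCl^-]_original = 0.03091 × 500.0/10.26 = 1.507 mol/L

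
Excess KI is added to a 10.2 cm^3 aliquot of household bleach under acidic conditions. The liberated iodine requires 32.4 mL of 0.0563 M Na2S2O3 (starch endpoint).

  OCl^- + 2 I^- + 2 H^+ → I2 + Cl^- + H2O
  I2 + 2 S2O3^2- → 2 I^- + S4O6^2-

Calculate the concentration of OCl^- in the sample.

n(S2O3^2-) = 0.0324 × 0.0563 = 1.82 × 10^-3 mol
n(I2) = n(S2O3^2-)/2 = 9.12 × 10^-4 mol
n(OCl^-) in the aliquot = 9.12 × 10^-4 mol (1:1 ratio)
[OCl^-] = 9.12 × 10^-4 / 0.0102 = 0.0894 mol/L

0.0894 M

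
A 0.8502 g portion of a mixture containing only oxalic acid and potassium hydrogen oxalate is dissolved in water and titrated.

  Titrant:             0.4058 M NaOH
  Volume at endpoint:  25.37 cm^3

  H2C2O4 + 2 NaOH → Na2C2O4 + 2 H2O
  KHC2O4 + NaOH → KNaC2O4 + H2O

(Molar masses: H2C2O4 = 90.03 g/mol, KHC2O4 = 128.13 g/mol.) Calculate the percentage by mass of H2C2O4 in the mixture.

n(NaOH) = 0.02537 × 0.4058 = 0.01030 mol
Let x = n(H2C2O4), y = n(KHC2O4).
Titrant: 2x + 1y = 0.01030;  mass: 90.03x + 128.13y = 0.8502
Solving, x = 2.821 × 10^-3 mol, y = 4.653 × 10^-3 mol
mass of H2C2O4 = 2.821 × 10^-3 × 90.03 = 0.2540 g
% H2C2O4 = 0.2540 / 0.8502 × 100 = 29.87 %

29.87 %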